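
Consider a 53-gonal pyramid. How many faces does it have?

A pyramid on an n-gon base has one n-gon and n triangles: V = 53 + 1 = 54, E = 2·53 = 106, F = 53 + 1 = 54.

54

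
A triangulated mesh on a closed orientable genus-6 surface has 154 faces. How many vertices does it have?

67

χ = 2 − 2·6 = -10, and every face is a triangle so 3F = 2E.
E = 3·154/2 = 231. Then V = -10 + E − F = -10 + 231 − 154 = 67.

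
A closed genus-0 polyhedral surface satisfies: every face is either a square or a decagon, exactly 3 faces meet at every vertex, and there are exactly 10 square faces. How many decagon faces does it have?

Let x be the number of decagons; then F = 10 + x.
Edge–face incidences: 2E = 4·10 + 10·x = 40 + 10x.
Every vertex has degree 3, so 3V = 2E.
Euler: V − E + F = 2 ⇒ (2E)/3 − E + (10 + x) = 2.
Multiply by 6: 2·(2E) − 3·(2E) + 6·(10 + x) = 12, i.e. 60 + 6x − (40 + 10x) = 12.
Collecting terms: −4x + 20 = 12, so −4x = −8, so x = 2.
Then 2E = 40 + 10·2 = 60, so E = 30, V = 2E/3 = 20, F = 10 + 2 = 12.

2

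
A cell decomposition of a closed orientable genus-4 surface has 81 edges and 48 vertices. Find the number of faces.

For a closed orientable surface of genus 4, χ = 2 − 2·4 = -6.
F = -6 − V + E = -6 − 48 + 81 = 27.

27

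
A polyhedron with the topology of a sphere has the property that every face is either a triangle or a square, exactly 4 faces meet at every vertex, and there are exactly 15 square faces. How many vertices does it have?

21

Let x be the number of triangles; then F = 15 + x.
Edge–face incidences: 2E = 4·15 + 3·x = 60 + 3x.
Every vertex has degree 4, so 4V = 2E.
Euler: V − E + F = 2 ⇒ (2E)/4 − E + (15 + x) = 2.
Multiply by 8: 2·(2E) − 4·(2E) + 8·(15 + x) = 16, i.e. 120 + 8x − 2·(60 + 3x) = 16.
Collecting terms: 2x = 16, so x = 8.
Then 2E = 60 + 3·8 = 84, so E = 42, V = 2E/4 = 21, F = 15 + 8 = 23.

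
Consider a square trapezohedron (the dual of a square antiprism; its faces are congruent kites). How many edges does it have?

16

The n-trapezohedron (dual of the n-antiprism) has V = 2·4 + 2 = 10, E = 4·4 = 16, F = 2·4 = 8.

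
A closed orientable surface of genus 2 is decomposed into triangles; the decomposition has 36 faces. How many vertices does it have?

χ = 2 − 2·2 = -2, and every face is a triangle so 3F = 2E.
E = 3·36/2 = 54. Then V = -2 + E − F = -2 + 54 − 36 = 16.

16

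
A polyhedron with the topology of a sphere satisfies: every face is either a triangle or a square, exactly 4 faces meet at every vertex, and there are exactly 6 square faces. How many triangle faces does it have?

Let x be the number of triangles; then F = 6 + x.
Edge–face incidences: 2E = 4·6 + 3·x = 24 + 3x.
Every vertex has degree 4, so 4V = 2E.
Euler: V − E + F = 2 ⇒ (2E)/4 − E + (6 + x) = 2.
Multiply by 8: 2·(2E) − 4·(2E) + 8·(6 + x) = 16, i.e. 48 + 8x − 2·(24 + 3x) = 16.
Collecting terms: 2x = 16, so x = 8.
Then 2E = 24 + 3·8 = 48, so E = 24, V = 2E/4 = 12, F = 6 + 8 = 14.

8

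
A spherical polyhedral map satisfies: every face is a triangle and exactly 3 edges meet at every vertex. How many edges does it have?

6

Each face has 3 edges and each edge borders two faces, so 2E = 3F.
Each vertex has degree 3, so 3V = 2E and hence V = 3F/3.
Euler: V − E + F = 2 ⇒ (3F/3) − (3F/2) + F = 2.
Multiply by 6: (6 − 9 + 6)F = 12, i.e. 3F = 12.
So F = 4, E = 3·4/2 = 6, V = 3·4/3 = 4.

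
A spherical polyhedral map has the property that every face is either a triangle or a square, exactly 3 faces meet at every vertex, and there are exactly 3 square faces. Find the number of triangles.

2

Let x be the number of triangles; then F = 3 + x.
Edge–face incidences: 2E = 4·3 + 3·x = 12 + 3x.
Every vertex has degree 3, so 3V = 2E.
Euler: V − E + F = 2 ⇒ (2E)/3 − E + (3 + x) = 2.
Multiply by 6: 2·(2E) − 3·(2E) + 6·(3 + x) = 12, i.e. 18 + 6x − (12 + 3x) = 12.
Collecting terms: 3x + 6 = 12, so 3x = 6, so x = 2.
Then 2E = 12 + 3·2 = 18, so E = 9, V = 2E/3 = 6, F = 3 + 2 = 5.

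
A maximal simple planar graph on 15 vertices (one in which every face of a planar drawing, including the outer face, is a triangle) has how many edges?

In a plane triangulation 3F = 2E and V − E + F = 2, so E = 3V − 6 = 3·15 − 6 = 39.

39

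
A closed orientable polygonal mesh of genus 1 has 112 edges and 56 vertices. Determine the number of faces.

56

For a closed orientable surface of genus 1, χ = 2 − 2·1 = 0.
F = 0 − V + E = 0 − 56 + 112 = 56.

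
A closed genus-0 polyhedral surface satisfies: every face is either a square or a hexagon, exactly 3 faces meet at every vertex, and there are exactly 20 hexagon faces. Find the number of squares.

6

Let x be the number of squares; then F = 20 + x.
Edge–face incidences: 2E = 6·20 + 4·x = 120 + 4x.
Every vertex has degree 3, so 3V = 2E.
Euler: V − E + F = 2 ⇒ (2E)/3 − E + (20 + x) = 2.
Multiply by 6: 2·(2E) − 3·(2E) + 6·(20 + x) = 12, i.e. 120 + 6x − (120 + 4x) = 12.
Collecting terms: 2x = 12, so x = 6.
Then 2E = 120 + 4·6 = 144, so E = 72, V = 2E/3 = 48, F = 20 + 6 = 26.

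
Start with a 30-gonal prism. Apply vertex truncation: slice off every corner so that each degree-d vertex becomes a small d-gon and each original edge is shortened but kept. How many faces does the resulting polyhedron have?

92

The base solid has V = 60, E = 90, F = 32.
Truncation replaces each original edge-end by a new vertex, so V′ = 2E = 180.
Each original edge survives, and each old vertex of degree d contributes d new edges; summing degrees gives Σd = 2E, so E′ = E + 2E = 3E = 270.
Each original face survives and each original vertex becomes one new face: F′ = F + V = 92.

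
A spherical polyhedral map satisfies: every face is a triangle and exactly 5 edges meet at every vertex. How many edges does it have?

Each face has 3 edges and each edge borders two faces, so 2E = 3F.
Each vertex has degree 5, so 5V = 2E and hence V = 3F/5.
Euler: V − E + F = 2 ⇒ (3F/5) − (3F/2) + F = 2.
Multiply by 10: (6 − 15 + 10)F = 20, i.e. 1F = 20.
So F = 20, E = 3·20/2 = 30, V = 3·20/5 = 12.

30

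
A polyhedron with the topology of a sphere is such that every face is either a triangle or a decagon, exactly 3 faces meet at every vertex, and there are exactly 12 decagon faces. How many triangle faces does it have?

Let x be the number of triangles; then F = 12 + x.
Edge–face incidences: 2E = 10·12 + 3·x = 120 + 3x.
Every vertex has degree 3, so 3V = 2E.
Euler: V − E + F = 2 ⇒ (2E)/3 − E + (12 + x) = 2.
Multiply by 6: 2·(2E) − 3·(2E) + 6·(12 + x) = 12, i.e. 72 + 6x − (120 + 3x) = 12.
Collecting terms: 3x − 48 = 12, so 3x = 60, so x = 20.
Then 2E = 120 + 3·20 = 180, so E = 90, V = 2E/3 = 60, F = 12 + 20 = 32.

20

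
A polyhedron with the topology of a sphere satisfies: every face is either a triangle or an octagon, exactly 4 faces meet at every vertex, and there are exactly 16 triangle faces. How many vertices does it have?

Let x be the number of octagons; then F = 16 + x.
Edge–face incidences: 2E = 3·16 + 8·x = 48 + 8x.
Every vertex has degree 4, so 4V = 2E.
Euler: V − E + F = 2 ⇒ (2E)/4 − E + (16 + x) = 2.
Multiply by 8: 2·(2E) − 4·(2E) + 8·(16 + x) = 16, i.e. 128 + 8x − 2·(48 + 8x) = 16.
Collecting terms: −8x + 32 = 16, so −8x = −16, so x = 2.
Then 2E = 48 + 8·2 = 64, so E = 32, V = 2E/4 = 16, F = 16 + 2 = 18.

16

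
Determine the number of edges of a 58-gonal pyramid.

116

A pyramid on an n-gon base has one n-gon and n triangles: V = 58 + 1 = 59, E = 2·58 = 116, F = 58 + 1 = 59.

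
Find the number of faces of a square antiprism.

10

An antiprism on an n-gon has two n-gon caps and 2n triangles: V = 2·4 = 8, E = 4·4 = 16, F = 2·4 + 2 = 10.
Check: V − E + F = 8 − 16 + 10 = 2.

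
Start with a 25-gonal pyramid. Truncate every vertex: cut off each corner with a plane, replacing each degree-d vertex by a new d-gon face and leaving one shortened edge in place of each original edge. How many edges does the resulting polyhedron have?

150

The base solid has V = 26, E = 50, F = 26.
Truncation replaces each original edge-end by a new vertex, so V′ = 2E = 100.
Each original edge survives, and each old vertex of degree d contributes d new edges; summing degrees gives Σd = 2E, so E′ = E + 2E = 3E = 150.
Each original face survives and each original vertex becomes one new face: F′ = F + V = 52.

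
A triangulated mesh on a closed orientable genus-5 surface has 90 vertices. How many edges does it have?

294

χ = 2 − 2·5 = -8, and every face is a triangle so 3F = 2E.
V − E + F = -8 with E = 3F/2 gives 90 − (3/2 − 1)·F = -8, so F = 196 and E = 294.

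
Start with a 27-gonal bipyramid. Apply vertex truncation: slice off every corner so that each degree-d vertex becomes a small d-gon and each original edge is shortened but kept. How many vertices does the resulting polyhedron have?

162

The base solid has V = 29, E = 81, F = 54.
Truncation replaces each original edge-end by a new vertex, so V′ = 2E = 162.
Each original edge survives, and each old vertex of degree d contributes d new edges; summing degrees gives Σd = 2E, so E′ = E + 2E = 3E = 243.
Each original face survives and each original vertex becomes one new face: F′ = F + V = 83.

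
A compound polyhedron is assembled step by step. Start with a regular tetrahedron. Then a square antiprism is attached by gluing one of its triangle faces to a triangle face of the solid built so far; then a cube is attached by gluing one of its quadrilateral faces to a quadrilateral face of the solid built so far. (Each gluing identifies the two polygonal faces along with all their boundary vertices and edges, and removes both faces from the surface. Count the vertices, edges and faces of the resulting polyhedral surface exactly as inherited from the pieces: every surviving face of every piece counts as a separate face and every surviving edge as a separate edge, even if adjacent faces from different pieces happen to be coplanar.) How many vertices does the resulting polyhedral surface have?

13

A regular tetrahedron: V=4, E=6, F=4.
Attach a square antiprism (V=8, E=16, F=10) along a 3-gon: merge 3 vertices and 3 edges, delete both glued faces → V=9, E=19, F=12.
Attach a cube (V=8, E=12, F=6) along a 4-gon: merge 4 vertices and 4 edges, delete both glued faces → V=13, E=27, F=16.
Check: V − E + F = 13 − 27 + 16 = 2.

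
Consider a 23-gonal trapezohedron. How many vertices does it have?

48

The n-trapezohedron (dual of the n-antiprism) has V = 2·23 + 2 = 48, E = 4·23 = 92, F = 2·23 = 46.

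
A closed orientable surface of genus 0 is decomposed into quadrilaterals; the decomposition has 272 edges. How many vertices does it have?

χ = 2 − 2·0 = 2, and every face is a square so 4F = 2E.
F = 2E/4 = 136. Then V = 2 + E − F = 2 + 272 − 136 = 138.

138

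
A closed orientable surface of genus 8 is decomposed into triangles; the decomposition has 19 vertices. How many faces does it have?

χ = 2 − 2·8 = -14, and every face is a triangle so 3F = 2E.
V − E + F = -14 with E = 3F/2 gives 19 − (3/2 − 1)·F = -14, so F = 66 and E = 99.

66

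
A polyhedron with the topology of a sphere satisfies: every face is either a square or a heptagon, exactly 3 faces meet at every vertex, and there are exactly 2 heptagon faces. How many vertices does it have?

Let x be the number of squares; then F = 2 + x.
Edge–face incidences: 2E = 7·2 + 4·x = 14 + 4x.
Every vertex has degree 3, so 3V = 2E.
Euler: V − E + F = 2 ⇒ (2E)/3 − E + (2 + x) = 2.
Multiply by 6: 2·(2E) − 3·(2E) + 6·(2 + x) = 12, i.e. 12 + 6x − (14 + 4x) = 12.
Collecting terms: 2x − 2 = 12, so 2x = 14, so x = 7.
Then 2E = 14 + 4·7 = 42, so E = 21, V = 2E/3 = 14, F = 2 + 7 = 9.

14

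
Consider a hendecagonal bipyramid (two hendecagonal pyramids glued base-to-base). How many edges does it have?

A bipyramid over an n-gon has 2n triangular faces and n + 2 vertices: V = 11 + 2 = 13, E = 3·11 = 33, F = 2·11 = 22.

33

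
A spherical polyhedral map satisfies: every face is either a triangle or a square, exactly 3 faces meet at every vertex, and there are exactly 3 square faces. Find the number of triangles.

Let x be the number of triangles; then F = 3 + x.
Edge–face incidences: 2E = 4·3 + 3·x = 12 + 3x.
Every vertex has degree 3, so 3V = 2E.
Euler: V − E + F = 2 ⇒ (2E)/3 − E + (3 + x) = 2.
Multiply by 6: 2·(2E) − 3·(2E) + 6·(3 + x) = 12, i.e. 18 + 6x − (12 + 3x) = 12.
Collecting terms: 3x + 6 = 12, so 3x = 6, so x = 2.
Then 2E = 12 + 3·2 = 18, so E = 9, V = 2E/3 = 6, F = 3 + 2 = 5.

2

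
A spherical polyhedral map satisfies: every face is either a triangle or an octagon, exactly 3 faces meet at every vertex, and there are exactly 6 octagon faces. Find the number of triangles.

8

Let x be the number of triangles; then F = 6 + x.
Edge–face incidences: 2E = 8·6 + 3·x = 48 + 3x.
Every vertex has degree 3, so 3V = 2E.
Euler: V − E + F = 2 ⇒ (2E)/3 − E + (6 + x) = 2.
Multiply by 6: 2·(2E) − 3·(2E) + 6·(6 + x) = 12, i.e. 36 + 6x − (48 + 3x) = 12.
Collecting terms: 3x − 12 = 12, so 3x = 24, so x = 8.
Then 2E = 48 + 3·8 = 72, so E = 36, V = 2E/3 = 24, F = 6 + 8 = 14.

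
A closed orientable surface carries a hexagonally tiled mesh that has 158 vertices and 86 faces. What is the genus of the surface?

8

Every face is a hexagon, so 2E = 6·86 = 516, giving E = 258.
χ = V − E + F = 158 − 258 + 86 = -14.
For a closed orientable surface χ = 2 − 2g, so g = (2 − (-14))/2 = 8.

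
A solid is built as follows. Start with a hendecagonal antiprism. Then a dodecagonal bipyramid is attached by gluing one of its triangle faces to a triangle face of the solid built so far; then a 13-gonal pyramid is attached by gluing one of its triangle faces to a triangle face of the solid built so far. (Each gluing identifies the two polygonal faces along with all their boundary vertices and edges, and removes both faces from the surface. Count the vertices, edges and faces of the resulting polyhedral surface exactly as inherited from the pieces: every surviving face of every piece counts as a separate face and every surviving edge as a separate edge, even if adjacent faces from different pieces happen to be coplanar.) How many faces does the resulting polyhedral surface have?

A hendecagonal antiprism: V=22, E=44, F=24.
Attach a dodecagonal bipyramid (V=14, E=36, F=24) along a 3-gon: merge 3 vertices and 3 edges, delete both glued faces → V=33, E=77, F=46.
Attach a 13-gonal pyramid (V=14, E=26, F=14) along a 3-gon: merge 3 vertices and 3 edges, delete both glued faces → V=44, E=100, F=58.
Check: V − E + F = 44 − 100 + 58 = 2.

58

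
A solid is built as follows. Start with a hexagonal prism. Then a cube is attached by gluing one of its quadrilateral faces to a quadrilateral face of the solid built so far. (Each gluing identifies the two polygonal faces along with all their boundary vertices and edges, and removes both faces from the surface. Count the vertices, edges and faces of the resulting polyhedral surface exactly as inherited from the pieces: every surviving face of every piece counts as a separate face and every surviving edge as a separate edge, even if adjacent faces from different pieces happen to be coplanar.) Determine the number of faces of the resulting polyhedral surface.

A hexagonal prism: V=12, E=18, F=8.
Attach a cube (V=8, E=12, F=6) along a 4-gon: merge 4 vertices and 4 edges, delete both glued faces → V=16, E=26, F=12.
Check: V − E + F = 16 − 26 + 12 = 2.

12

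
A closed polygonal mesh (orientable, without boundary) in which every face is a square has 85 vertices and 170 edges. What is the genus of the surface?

Every face is a square and each edge borders two faces, so 4F = 2·170, giving F = 85.
χ = V − E + F = 85 − 170 + 85 = 0.
For a closed orientable surface χ = 2 − 2g, so g = (2 − (0))/2 = 1.

1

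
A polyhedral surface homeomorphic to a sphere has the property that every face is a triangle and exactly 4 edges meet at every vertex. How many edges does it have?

12

Each face has 3 edges and each edge borders two faces, so 2E = 3F.
Each vertex has degree 4, so 4V = 2E and hence V = 3F/4.
Euler: V − E + F = 2 ⇒ (3F/4) − (3F/2) + F = 2.
Multiply by 8: (6 − 12 + 8)F = 16, i.e. 2F = 16.
So F = 8, E = 3·8/2 = 12, V = 3·8/4 = 6.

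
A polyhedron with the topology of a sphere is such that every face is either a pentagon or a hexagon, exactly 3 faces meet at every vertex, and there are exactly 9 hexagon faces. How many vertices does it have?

38

Let x be the number of pentagons; then F = 9 + x.
Edge–face incidences: 2E = 6·9 + 5·x = 54 + 5x.
Every vertex has degree 3, so 3V = 2E.
Euler: V − E + F = 2 ⇒ (2E)/3 − E + (9 + x) = 2.
Multiply by 6: 2·(2E) − 3·(2E) + 6·(9 + x) = 12, i.e. 54 + 6x − (54 + 5x) = 12.
Collecting terms: x = 12.
Then 2E = 54 + 5·12 = 114, so E = 57, V = 2E/3 = 38, F = 9 + 12 = 21.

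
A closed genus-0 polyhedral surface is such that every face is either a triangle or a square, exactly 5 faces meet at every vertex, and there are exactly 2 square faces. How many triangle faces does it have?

Let x be the number of triangles; then F = 2 + x.
Edge–face incidences: 2E = 4·2 + 3·x = 8 + 3x.
Every vertex has degree 5, so 5V = 2E.
Euler: V − E + F = 2 ⇒ (2E)/5 − E + (2 + x) = 2.
Multiply by 10: 2·(2E) − 5·(2E) + 10·(2 + x) = 20, i.e. 20 + 10x − 3·(8 + 3x) = 20.
Collecting terms: x − 4 = 20, so x = 24.
Then 2E = 8 + 3·24 = 80, so E = 40, V = 2E/5 = 16, F = 2 + 24 = 26.

24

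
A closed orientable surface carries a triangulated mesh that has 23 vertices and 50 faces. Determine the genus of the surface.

Every face is a triangle, so 2E = 3·50 = 150, giving E = 75.
χ = V − E + F = 23 − 75 + 50 = -2.
For a closed orientable surface χ = 2 − 2g, so g = (2 − (-2))/2 = 2.

2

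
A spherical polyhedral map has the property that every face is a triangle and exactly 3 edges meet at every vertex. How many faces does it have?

Each face has 3 edges and each edge borders two faces, so 2E = 3F.
Each vertex has degree 3, so 3V = 2E and hence V = 3F/3.
Euler: V − E + F = 2 ⇒ (3F/3) − (3F/2) + F = 2.
Multiply by 6: (6 − 9 + 6)F = 12, i.e. 3F = 12.
So F = 4, E = 3·4/2 = 6, V = 3·4/3 = 4.

4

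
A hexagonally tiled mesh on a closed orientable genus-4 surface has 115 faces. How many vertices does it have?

224

χ = 2 − 2·4 = -6, and every face is a hexagon so 6F = 2E.
E = 6·115/2 = 345. Then V = -6 + E − F = -6 + 345 − 115 = 224.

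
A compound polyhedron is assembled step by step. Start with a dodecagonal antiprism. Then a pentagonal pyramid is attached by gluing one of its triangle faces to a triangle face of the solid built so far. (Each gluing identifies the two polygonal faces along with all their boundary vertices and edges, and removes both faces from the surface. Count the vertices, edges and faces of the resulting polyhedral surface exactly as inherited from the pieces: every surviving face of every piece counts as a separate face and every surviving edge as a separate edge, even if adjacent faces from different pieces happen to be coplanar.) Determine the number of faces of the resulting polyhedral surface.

A dodecagonal antiprism: V=24, E=48, F=26.
Attach a pentagonal pyramid (V=6, E=10, F=6) along a 3-gon: merge 3 vertices and 3 edges, delete both glued faces → V=27, E=55, F=30.
Check: V − E + F = 27 − 55 + 30 = 2.

30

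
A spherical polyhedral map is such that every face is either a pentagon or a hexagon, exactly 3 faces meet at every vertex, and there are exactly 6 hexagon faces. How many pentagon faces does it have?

Let x be the number of pentagons; then F = 6 + x.
Edge–face incidences: 2E = 6·6 + 5·x = 36 + 5x.
Every vertex has degree 3, so 3V = 2E.
Euler: V − E + F = 2 ⇒ (2E)/3 − E + (6 + x) = 2.
Multiply by 6: 2·(2E) − 3·(2E) + 6·(6 + x) = 12, i.e. 36 + 6x − (36 + 5x) = 12.
Collecting terms: x = 12.
Then 2E = 36 + 5·12 = 96, so E = 48, V = 2E/3 = 32, F = 6 + 12 = 18.

12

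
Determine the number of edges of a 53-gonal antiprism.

212

An antiprism on an n-gon has two n-gon caps and 2n triangles: V = 2·53 = 106, E = 4·53 = 212, F = 2·53 + 2 = 108.
Check: V − E + F = 106 − 212 + 108 = 2.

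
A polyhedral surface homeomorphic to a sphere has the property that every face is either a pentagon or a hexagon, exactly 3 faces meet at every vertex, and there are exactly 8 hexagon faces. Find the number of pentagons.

Let x be the number of pentagons; then F = 8 + x.
Edge–face incidences: 2E = 6·8 + 5·x = 48 + 5x.
Every vertex has degree 3, so 3V = 2E.
Euler: V − E + F = 2 ⇒ (2E)/3 − E + (8 + x) = 2.
Multiply by 6: 2·(2E) − 3·(2E) + 6·(8 + x) = 12, i.e. 48 + 6x − (48 + 5x) = 12.
Collecting terms: x = 12.
Then 2E = 48 + 5·12 = 108, so E = 54, V = 2E/3 = 36, F = 8 + 12 = 20.

12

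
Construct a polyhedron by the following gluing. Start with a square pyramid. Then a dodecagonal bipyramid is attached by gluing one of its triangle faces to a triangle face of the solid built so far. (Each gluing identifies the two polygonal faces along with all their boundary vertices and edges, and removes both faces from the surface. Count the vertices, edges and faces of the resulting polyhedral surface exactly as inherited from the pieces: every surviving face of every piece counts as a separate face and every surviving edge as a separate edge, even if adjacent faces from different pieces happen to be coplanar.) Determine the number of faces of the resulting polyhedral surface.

A square pyramid: V=5, E=8, F=5.
Attach a dodecagonal bipyramid (V=14, E=36, F=24) along a 3-gon: merge 3 vertices and 3 edges, delete both glued faces → V=16, E=41, F=27.
Check: V − E + F = 16 − 41 + 27 = 2.

27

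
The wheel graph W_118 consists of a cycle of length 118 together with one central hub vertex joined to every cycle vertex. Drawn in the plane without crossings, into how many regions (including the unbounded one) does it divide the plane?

119

W_118 has V = 118 + 1 = 119 vertices and E = 2·118 = 236 edges.
By Euler's formula F = 2 − V + E = 2 − 119 + 236 = 119.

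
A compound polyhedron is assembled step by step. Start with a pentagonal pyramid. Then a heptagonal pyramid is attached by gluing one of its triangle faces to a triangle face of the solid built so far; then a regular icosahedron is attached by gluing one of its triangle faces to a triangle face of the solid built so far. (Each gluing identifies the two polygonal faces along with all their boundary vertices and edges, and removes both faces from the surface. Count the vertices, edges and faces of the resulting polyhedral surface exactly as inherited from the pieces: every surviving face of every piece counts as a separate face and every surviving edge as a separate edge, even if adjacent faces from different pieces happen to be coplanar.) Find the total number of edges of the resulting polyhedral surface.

48

A pentagonal pyramid: V=6, E=10, F=6.
Attach a heptagonal pyramid (V=8, E=14, F=8) along a 3-gon: merge 3 vertices and 3 edges, delete both glued faces → V=11, E=21, F=12.
Attach a regular icosahedron (V=12, E=30, F=20) along a 3-gon: merge 3 vertices and 3 edges, delete both glued faces → V=20, E=48, F=30.
Check: V − E + F = 20 − 48 + 30 = 2.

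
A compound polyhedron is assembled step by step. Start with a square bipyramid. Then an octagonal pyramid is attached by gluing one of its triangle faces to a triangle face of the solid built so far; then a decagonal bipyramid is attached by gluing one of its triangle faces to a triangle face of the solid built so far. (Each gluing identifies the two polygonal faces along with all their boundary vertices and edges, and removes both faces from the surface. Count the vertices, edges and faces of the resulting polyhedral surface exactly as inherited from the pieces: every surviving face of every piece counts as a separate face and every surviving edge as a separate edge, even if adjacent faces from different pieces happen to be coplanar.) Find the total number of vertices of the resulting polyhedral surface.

A square bipyramid: V=6, E=12, F=8.
Attach an octagonal pyramid (V=9, E=16, F=9) along a 3-gon: merge 3 vertices and 3 edges, delete both glued faces → V=12, E=25, F=15.
Attach a decagonal bipyramid (V=12, E=30, F=20) along a 3-gon: merge 3 vertices and 3 edges, delete both glued faces → V=21, E=52, F=33.
Check: V − E + F = 21 − 52 + 33 = 2.

21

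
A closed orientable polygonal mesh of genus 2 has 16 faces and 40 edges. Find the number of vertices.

For a closed orientable surface of genus 2, χ = 2 − 2·2 = -2.
V = -2 + E − F = -2 + 40 − 16 = 22.

22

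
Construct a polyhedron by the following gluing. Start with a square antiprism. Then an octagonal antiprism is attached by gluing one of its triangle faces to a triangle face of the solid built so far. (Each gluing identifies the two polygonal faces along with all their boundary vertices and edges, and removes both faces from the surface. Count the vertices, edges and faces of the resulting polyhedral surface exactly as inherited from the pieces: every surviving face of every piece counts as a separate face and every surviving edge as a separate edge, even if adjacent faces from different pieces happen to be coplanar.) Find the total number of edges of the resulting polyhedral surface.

45

A square antiprism: V=8, E=16, F=10.
Attach an octagonal antiprism (V=16, E=32, F=18) along a 3-gon: merge 3 vertices and 3 edges, delete both glued faces → V=21, E=45, F=26.
Check: V − E + F = 21 − 45 + 26 = 2.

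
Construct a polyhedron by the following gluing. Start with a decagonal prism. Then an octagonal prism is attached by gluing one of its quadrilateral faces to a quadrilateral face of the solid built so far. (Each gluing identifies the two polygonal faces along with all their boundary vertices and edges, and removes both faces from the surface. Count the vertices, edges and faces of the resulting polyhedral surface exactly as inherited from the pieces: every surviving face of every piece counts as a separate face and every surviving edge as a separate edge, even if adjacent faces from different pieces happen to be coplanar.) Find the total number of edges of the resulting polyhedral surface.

A decagonal prism: V=20, E=30, F=12.
Attach an octagonal prism (V=16, E=24, F=10) along a 4-gon: merge 4 vertices and 4 edges, delete both glued faces → V=32, E=50, F=20.
Check: V − E + F = 32 − 50 + 20 = 2.

50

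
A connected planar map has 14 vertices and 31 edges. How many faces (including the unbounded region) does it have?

19

Euler's formula for a connected plane graph: V − E + F = 2, so F = 2 − 14 + 31 = 19.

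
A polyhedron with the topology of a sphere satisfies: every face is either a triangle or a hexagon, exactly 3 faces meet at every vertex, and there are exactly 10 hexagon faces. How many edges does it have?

Let x be the number of triangles; then F = 10 + x.
Edge–face incidences: 2E = 6·10 + 3·x = 60 + 3x.
Every vertex has degree 3, so 3V = 2E.
Euler: V − E + F = 2 ⇒ (2E)/3 − E + (10 + x) = 2.
Multiply by 6: 2·(2E) − 3·(2E) + 6·(10 + x) = 12, i.e. 60 + 6x − (60 + 3x) = 12.
Collecting terms: 3x = 12, so x = 4.
Then 2E = 60 + 3·4 = 72, so E = 36, V = 2E/3 = 24, F = 10 + 4 = 14.

36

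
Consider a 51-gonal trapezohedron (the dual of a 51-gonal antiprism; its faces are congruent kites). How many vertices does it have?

The n-trapezohedron (dual of the n-antiprism) has V = 2·51 + 2 = 104, E = 4·51 = 204, F = 2·51 = 102.

104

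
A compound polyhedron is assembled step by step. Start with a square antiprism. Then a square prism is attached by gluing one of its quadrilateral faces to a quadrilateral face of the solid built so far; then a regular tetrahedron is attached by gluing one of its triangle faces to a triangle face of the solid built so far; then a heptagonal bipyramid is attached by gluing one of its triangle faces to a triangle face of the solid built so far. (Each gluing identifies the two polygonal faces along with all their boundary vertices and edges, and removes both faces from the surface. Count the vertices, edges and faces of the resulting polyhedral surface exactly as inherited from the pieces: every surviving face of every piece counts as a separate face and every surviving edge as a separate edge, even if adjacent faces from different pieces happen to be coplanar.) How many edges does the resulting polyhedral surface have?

45

A square antiprism: V=8, E=16, F=10.
Attach a square prism (V=8, E=12, F=6) along a 4-gon: merge 4 vertices and 4 edges, delete both glued faces → V=12, E=24, F=14.
Attach a regular tetrahedron (V=4, E=6, F=4) along a 3-gon: merge 3 vertices and 3 edges, delete both glued faces → V=13, E=27, F=16.
Attach a heptagonal bipyramid (V=9, E=21, F=14) along a 3-gon: merge 3 vertices and 3 edges, delete both glued faces → V=19, E=45, F=28.
Check: V − E + F = 19 − 45 + 28 = 2.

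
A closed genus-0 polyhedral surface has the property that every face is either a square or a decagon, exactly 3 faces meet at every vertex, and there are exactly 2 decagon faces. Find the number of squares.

10

Let x be the number of squares; then F = 2 + x.
Edge–face incidences: 2E = 10·2 + 4·x = 20 + 4x.
Every vertex has degree 3, so 3V = 2E.
Euler: V − E + F = 2 ⇒ (2E)/3 − E + (2 + x) = 2.
Multiply by 6: 2·(2E) − 3·(2E) + 6·(2 + x) = 12, i.e. 12 + 6x − (20 + 4x) = 12.
Collecting terms: 2x − 8 = 12, so 2x = 20, so x = 10.
Then 2E = 20 + 4·10 = 60, so E = 30, V = 2E/3 = 20, F = 2 + 10 = 12.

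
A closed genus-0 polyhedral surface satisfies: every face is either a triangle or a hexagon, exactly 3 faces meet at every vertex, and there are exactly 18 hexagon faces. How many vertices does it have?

40

Let x be the number of triangles; then F = 18 + x.
Edge–face incidences: 2E = 6·18 + 3·x = 108 + 3x.
Every vertex has degree 3, so 3V = 2E.
Euler: V − E + F = 2 ⇒ (2E)/3 − E + (18 + x) = 2.
Multiply by 6: 2·(2E) − 3·(2E) + 6·(18 + x) = 12, i.e. 108 + 6x − (108 + 3x) = 12.
Collecting terms: 3x = 12, so x = 4.
Then 2E = 108 + 3·4 = 120, so E = 60, V = 2E/3 = 40, F = 18 + 4 = 22.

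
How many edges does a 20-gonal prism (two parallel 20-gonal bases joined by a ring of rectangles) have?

A prism on an n-gon has two n-gon bases and n rectangular sides: V = 2·20 = 40, E = 3·20 = 60, F = 20 + 2 = 22.
Check: V − E + F = 40 − 60 + 22 = 2.

60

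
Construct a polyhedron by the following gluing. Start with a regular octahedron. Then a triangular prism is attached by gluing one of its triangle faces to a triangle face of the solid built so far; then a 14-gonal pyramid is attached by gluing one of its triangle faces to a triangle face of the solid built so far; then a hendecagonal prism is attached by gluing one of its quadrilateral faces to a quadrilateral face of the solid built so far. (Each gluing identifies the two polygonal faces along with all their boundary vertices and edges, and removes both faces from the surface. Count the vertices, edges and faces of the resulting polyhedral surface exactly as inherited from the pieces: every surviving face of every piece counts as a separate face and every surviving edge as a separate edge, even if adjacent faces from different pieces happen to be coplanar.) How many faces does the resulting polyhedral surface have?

A regular octahedron: V=6, E=12, F=8.
Attach a triangular prism (V=6, E=9, F=5) along a 3-gon: merge 3 vertices and 3 edges, delete both glued faces → V=9, E=18, F=11.
Attach a 14-gonal pyramid (V=15, E=28, F=15) along a 3-gon: merge 3 vertices and 3 edges, delete both glued faces → V=21, E=43, F=24.
Attach a hendecagonal prism (V=22, E=33, F=13) along a 4-gon: merge 4 vertices and 4 edges, delete both glued faces → V=39, E=72, F=35.
Check: V − E + F = 39 − 72 + 35 = 2.

35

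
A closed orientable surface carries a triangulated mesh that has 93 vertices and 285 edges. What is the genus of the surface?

Every face is a triangle and each edge borders two faces, so 3F = 2·285, giving F = 190.
χ = V − E + F = 93 − 285 + 190 = -2.
For a closed orientable surface χ = 2 − 2g, so g = (2 − (-2))/2 = 2.

2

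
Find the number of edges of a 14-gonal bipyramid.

A bipyramid over an n-gon has 2n triangular faces and n + 2 vertices: V = 14 + 2 = 16, E = 3·14 = 42, F = 2·14 = 28.

42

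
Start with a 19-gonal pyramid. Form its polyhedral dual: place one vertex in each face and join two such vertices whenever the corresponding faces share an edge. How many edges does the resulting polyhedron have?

The base solid has V = 20, E = 38, F = 20.
The dual swaps V and F and preserves E: V′ = F = 20, E′ = E = 38, F′ = V = 20.

38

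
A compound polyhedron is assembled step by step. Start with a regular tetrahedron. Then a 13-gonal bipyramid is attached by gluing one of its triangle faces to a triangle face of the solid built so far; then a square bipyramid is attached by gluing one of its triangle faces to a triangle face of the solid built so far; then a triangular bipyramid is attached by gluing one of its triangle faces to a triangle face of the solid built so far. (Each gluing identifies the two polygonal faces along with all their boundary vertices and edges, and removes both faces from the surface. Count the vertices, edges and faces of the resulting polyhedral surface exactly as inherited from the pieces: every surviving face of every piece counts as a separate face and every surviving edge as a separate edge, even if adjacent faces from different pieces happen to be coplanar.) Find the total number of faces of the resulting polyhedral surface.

38

A regular tetrahedron: V=4, E=6, F=4.
Attach a 13-gonal bipyramid (V=15, E=39, F=26) along a 3-gon: merge 3 vertices and 3 edges, delete both glued faces → V=16, E=42, F=28.
Attach a square bipyramid (V=6, E=12, F=8) along a 3-gon: merge 3 vertices and 3 edges, delete both glued faces → V=19, E=51, F=34.
Attach a triangular bipyramid (V=5, E=9, F=6) along a 3-gon: merge 3 vertices and 3 edges, delete both glued faces → V=21, E=57, F=38.
Check: V − E + F = 21 − 57 + 38 = 2.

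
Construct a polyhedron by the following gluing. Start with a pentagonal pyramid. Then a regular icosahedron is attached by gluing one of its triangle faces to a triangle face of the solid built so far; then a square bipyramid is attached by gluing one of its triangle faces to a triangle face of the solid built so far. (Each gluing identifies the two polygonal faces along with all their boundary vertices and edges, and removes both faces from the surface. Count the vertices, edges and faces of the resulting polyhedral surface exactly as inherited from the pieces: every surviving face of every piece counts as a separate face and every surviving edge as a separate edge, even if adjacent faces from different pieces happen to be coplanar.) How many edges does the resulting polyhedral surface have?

A pentagonal pyramid: V=6, E=10, F=6.
Attach a regular icosahedron (V=12, E=30, F=20) along a 3-gon: merge 3 vertices and 3 edges, delete both glued faces → V=15, E=37, F=24.
Attach a square bipyramid (V=6, E=12, F=8) along a 3-gon: merge 3 vertices and 3 edges, delete both glued faces → V=18, E=46, F=30.
Check: V − E + F = 18 − 46 + 30 = 2.

46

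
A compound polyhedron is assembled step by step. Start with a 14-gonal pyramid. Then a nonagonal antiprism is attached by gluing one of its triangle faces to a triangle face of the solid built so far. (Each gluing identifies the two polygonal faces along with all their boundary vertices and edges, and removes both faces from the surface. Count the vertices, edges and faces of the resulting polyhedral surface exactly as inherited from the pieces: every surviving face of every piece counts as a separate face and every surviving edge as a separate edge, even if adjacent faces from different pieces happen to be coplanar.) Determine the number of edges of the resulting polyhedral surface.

61

A 14-gonal pyramid: V=15, E=28, F=15.
Attach a nonagonal antiprism (V=18, E=36, F=20) along a 3-gon: merge 3 vertices and 3 edges, delete both glued faces → V=30, E=61, F=33.
Check: V − E + F = 30 − 61 + 33 = 2.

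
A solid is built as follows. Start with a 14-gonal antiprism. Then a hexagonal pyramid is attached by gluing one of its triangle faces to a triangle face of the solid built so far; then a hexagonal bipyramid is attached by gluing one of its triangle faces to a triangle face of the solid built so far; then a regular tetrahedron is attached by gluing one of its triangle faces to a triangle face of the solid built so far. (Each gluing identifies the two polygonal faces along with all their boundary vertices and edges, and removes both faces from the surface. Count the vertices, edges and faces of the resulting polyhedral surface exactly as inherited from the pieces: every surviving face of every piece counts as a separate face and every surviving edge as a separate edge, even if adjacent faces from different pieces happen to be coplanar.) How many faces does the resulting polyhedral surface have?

A 14-gonal antiprism: V=28, E=56, F=30.
Attach a hexagonal pyramid (V=7, E=12, F=7) along a 3-gon: merge 3 vertices and 3 edges, delete both glued faces → V=32, E=65, F=35.
Attach a hexagonal bipyramid (V=8, E=18, F=12) along a 3-gon: merge 3 vertices and 3 edges, delete both glued faces → V=37, E=80, F=45.
Attach a regular tetrahedron (V=4, E=6, F=4) along a 3-gon: merge 3 vertices and 3 edges, delete both glued faces → V=38, E=83, F=47.
Check: V − E + F = 38 − 83 + 47 = 2.

47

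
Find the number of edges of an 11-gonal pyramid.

A pyramid on an n-gon base has one n-gon and n triangles: V = 11 + 1 = 12, E = 2·11 = 22, F = 11 + 1 = 12.

22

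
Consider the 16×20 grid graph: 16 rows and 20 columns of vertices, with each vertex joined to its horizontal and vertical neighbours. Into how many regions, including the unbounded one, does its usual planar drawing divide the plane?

286

The grid has V = 16·20 = 320 vertices and E = 16·19 + 20·15 = 604 edges.
F = 2 − V + E = 2 − 320 + 604 = 286.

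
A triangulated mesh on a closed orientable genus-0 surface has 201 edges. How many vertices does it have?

χ = 2 − 2·0 = 2, and every face is a triangle so 3F = 2E.
F = 2E/3 = 134. Then V = 2 + E − F = 2 + 201 − 134 = 69.

69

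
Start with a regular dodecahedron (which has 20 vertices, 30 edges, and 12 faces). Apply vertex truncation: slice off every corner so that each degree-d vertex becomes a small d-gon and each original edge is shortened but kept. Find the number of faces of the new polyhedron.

32

Truncation replaces each original edge-end by a new vertex, so V′ = 2E = 60.
Each original edge survives, and each old vertex of degree d contributes d new edges; summing degrees gives Σd = 2E, so E′ = E + 2E = 3E = 90.
Each original face survives and each original vertex becomes one new face: F′ = F + V = 32.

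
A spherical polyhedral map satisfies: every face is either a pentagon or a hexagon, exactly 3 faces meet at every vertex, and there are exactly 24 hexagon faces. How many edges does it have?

Let x be the number of pentagons; then F = 24 + x.
Edge–face incidences: 2E = 6·24 + 5·x = 144 + 5x.
Every vertex has degree 3, so 3V = 2E.
Euler: V − E + F = 2 ⇒ (2E)/3 − E + (24 + x) = 2.
Multiply by 6: 2·(2E) − 3·(2E) + 6·(24 + x) = 12, i.e. 144 + 6x − (144 + 5x) = 12.
Collecting terms: x = 12.
Then 2E = 144 + 5·12 = 204, so E = 102, V = 2E/3 = 68, F = 24 + 12 = 36.

102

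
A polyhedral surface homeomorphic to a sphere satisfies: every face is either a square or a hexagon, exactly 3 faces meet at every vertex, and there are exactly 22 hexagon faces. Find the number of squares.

Let x be the number of squares; then F = 22 + x.
Edge–face incidences: 2E = 6·22 + 4·x = 132 + 4x.
Every vertex has degree 3, so 3V = 2E.
Euler: V − E + F = 2 ⇒ (2E)/3 − E + (22 + x) = 2.
Multiply by 6: 2·(2E) − 3·(2E) + 6·(22 + x) = 12, i.e. 132 + 6x − (132 + 4x) = 12.
Collecting terms: 2x = 12, so x = 6.
Then 2E = 132 + 4·6 = 156, so E = 78, V = 2E/3 = 52, F = 22 + 6 = 28.

6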